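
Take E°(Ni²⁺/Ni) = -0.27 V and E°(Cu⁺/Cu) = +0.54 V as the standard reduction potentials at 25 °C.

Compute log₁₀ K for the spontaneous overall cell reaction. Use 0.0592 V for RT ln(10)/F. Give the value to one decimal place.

27.4

Cathode: Cu⁺/Cu; anode: Ni²⁺/Ni. E°cell = +0.81 V, n = 2.
log K = nE°cell / 0.0592 = (2)(+0.81) / 0.0592 = 27.4.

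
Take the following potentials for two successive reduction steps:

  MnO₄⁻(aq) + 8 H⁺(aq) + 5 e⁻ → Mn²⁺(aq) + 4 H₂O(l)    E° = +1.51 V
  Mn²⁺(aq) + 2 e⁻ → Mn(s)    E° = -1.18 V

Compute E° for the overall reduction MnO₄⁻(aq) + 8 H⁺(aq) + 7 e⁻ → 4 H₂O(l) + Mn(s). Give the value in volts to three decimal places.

+0.741 V

Adding the free-energy changes (−nFE°) of the two steps gives −n₃FE°₃ = −n₁FE°₁ − n₂FE°₂.
E°₃ = (5×+1.51 + 2×-1.18) / 7 = (+5.190) / 7 = +0.741 V.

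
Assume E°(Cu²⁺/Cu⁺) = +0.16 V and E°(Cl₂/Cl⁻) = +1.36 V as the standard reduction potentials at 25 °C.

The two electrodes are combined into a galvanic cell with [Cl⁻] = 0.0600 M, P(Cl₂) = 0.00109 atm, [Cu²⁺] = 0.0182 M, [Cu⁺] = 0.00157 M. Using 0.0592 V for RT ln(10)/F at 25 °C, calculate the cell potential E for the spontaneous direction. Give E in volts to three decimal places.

Cl₂/Cl⁻ is the cathode (higher E°), Cu²⁺/Cu⁺ the anode: E°cell = +1.36 − (+0.16) = +1.20 V, n = 2.
Overall: Cl₂(g) + 2 Cu⁺(aq) → 2 Cl⁻(aq) + 2 Cu²⁺(aq)
Q = [Cl⁻]^2·[Cu²⁺]^2 / (P(Cl₂)·[Cu⁺]^2); log Q = 2.647.
E = E° − (0.0592/n) log Q = +1.20 − (0.0592/2)(2.647) = +1.122 V.

+1.122 V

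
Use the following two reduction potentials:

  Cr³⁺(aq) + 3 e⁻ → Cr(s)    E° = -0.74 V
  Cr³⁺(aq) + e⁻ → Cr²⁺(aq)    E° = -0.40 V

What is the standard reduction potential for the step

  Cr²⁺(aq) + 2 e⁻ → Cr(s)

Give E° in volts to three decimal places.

-0.910 V

Sequential free energies add, so n₃E°₃ = n₁E°₁ + n₂E°₂.
With n₃ = 3, and the known step contributing 1×(-0.40) V, the unknown satisfies 2·E° = 3×(-0.74) − 1×(-0.40) = -1.820.
E° = -1.820 / 2 = -0.910 V.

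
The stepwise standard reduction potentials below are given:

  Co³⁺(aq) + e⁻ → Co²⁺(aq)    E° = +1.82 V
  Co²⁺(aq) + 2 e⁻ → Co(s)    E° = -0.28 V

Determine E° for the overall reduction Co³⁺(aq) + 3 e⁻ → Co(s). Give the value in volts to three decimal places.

Standard free energies of sequential steps add: ΔG°₃ = ΔG°₁ + ΔG°₂, so n₃E°₃ = n₁E°₁ + n₂E°₂.
E°₃ = (1×+1.82 + 2×-0.28) / 3 = (+1.260) / 3 = +0.420 V.
E° values themselves are not directly additive — weighting by electron count is essential.

+0.420 V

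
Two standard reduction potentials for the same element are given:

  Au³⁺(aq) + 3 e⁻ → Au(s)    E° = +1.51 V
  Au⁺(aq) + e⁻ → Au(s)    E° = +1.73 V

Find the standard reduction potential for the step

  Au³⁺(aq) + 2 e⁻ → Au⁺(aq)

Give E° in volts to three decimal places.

+1.400 V

Sequential free energies add, so n₃E°₃ = n₁E°₁ + n₂E°₂.
With n₃ = 3, and the known step contributing 1×(+1.73) V, the unknown satisfies 2·E° = 3×(+1.51) − 1×(+1.73) = +2.800.
E° = +2.800 / 2 = +1.400 V.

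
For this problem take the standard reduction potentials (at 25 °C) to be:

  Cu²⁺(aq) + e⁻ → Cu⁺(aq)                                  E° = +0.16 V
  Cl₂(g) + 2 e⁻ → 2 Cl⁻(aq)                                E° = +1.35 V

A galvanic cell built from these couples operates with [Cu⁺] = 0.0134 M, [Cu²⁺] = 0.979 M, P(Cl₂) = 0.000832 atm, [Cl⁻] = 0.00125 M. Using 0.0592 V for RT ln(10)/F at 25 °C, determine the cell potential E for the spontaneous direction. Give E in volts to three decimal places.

+1.160 V

Cl₂/Cl⁻ is the cathode (higher E°), Cu²⁺/Cu⁺ the anode: E°cell = +1.35 − (+0.16) = +1.19 V, n = 2.
Overall: Cl₂(g) + 2 Cu⁺(aq) → 2 Cl⁻(aq) + 2 Cu²⁺(aq)
Q = [Cl⁻]^2·[Cu²⁺]^2 / (P(Cl₂)·[Cu⁺]^2); log Q = 1.001.
E = E° − (0.0592/n) log Q = +1.19 − (0.0592/2)(1.001) = +1.160 V.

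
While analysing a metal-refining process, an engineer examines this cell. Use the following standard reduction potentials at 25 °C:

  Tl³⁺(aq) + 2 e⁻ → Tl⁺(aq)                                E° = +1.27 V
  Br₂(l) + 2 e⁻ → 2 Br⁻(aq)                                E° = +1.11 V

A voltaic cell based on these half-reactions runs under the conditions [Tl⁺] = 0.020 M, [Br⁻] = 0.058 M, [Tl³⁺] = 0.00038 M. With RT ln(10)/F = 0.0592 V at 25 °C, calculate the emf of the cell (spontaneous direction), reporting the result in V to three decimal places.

Tl³⁺/Tl⁺ is the cathode (higher E°), Br₂/Br⁻ the anode: E°cell = +1.27 − (+1.11) = +0.16 V, n = 2.
Overall: Tl³⁺(aq) + 2 Br⁻(aq) → Tl⁺(aq) + Br₂(l)
Q = [Tl⁺] / ([Tl³⁺]·[Br⁻]^2); log Q = 4.194.
E = E° − (0.0592/n) log Q = +0.16 − (0.0592/2)(4.194) = +0.036 V.

+0.036 V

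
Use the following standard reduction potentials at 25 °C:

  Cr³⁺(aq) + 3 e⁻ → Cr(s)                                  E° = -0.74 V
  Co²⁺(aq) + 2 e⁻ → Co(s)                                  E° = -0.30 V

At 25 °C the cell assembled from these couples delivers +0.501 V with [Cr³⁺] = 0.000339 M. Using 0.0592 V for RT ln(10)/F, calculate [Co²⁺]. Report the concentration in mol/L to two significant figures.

Co²⁺/Co is the cathode, Cr³⁺/Cr the anode: E°cell = +0.44 V, n = 6.
Overall reaction: 3 Co²⁺(aq) + 2 Cr(s) → 3 Co(s) + 2 Cr³⁺(aq); Q = [Cr³⁺]^2/[Co²⁺]^3.
From E = E° − (0.0592/n) log Q: log Q = (E° − E)·n/0.0592 = (+0.44 − (+0.501))·6/0.0592 = -6.1824.
So 3·log[Co²⁺] = 2·log(0.000339) − log Q = -6.9396 − (-6.1824) = -0.7572; log[Co²⁺] = -0.7572 / 3 = -0.2524; [Co²⁺] = 10^(-0.2524) ≈ 0.56 M.

0.56 M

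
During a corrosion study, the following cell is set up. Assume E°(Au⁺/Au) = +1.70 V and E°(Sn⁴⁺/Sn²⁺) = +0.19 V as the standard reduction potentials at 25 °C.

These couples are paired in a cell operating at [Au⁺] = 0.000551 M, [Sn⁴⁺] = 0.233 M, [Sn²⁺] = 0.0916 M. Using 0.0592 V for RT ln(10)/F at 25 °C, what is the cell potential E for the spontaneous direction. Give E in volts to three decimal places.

+1.305 V

Au⁺/Au is the cathode (higher E°), Sn⁴⁺/Sn²⁺ the anode: E°cell = +1.70 − (+0.19) = +1.51 V, n = 2.
Overall: 2 Au⁺(aq) + Sn²⁺(aq) → 2 Au(s) + Sn⁴⁺(aq)
Q = [Sn⁴⁺] / ([Au⁺]^2·[Sn²⁺]); log Q = 6.923.
E = E° − (0.0592/n) log Q = +1.51 − (0.0592/2)(6.923) = +1.305 V.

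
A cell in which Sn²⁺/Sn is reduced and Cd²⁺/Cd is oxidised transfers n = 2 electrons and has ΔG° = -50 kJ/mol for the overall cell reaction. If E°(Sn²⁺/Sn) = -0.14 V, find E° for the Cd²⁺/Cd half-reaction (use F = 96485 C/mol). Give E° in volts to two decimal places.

-0.40 V

E°cell = −ΔG°/(nF) = −(-50×10³)/((2)(96485)) = +0.259 V.
Since Sn²⁺/Sn is the cathode and Cd²⁺/Cd the anode, E°cell = E°(Sn²⁺/Sn) − E°(Cd²⁺/Cd).
So E°(Cd²⁺/Cd) = E°(Sn²⁺/Sn) − E°cell = (-0.14) − (+0.259) = -0.40 V.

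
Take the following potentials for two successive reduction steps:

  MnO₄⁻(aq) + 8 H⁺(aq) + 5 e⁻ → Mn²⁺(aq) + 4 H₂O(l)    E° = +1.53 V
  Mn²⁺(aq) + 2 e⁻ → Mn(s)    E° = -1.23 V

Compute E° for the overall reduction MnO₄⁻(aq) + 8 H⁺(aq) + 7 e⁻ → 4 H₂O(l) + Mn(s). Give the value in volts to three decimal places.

+0.741 V

Standard free energies of sequential steps add: ΔG°₃ = ΔG°₁ + ΔG°₂, so n₃E°₃ = n₁E°₁ + n₂E°₂.
E°₃ = (5×+1.53 + 2×-1.23) / 7 = (+5.190) / 7 = +0.741 V.
Simply averaging or adding the two E° values would be wrong; the electron-weighted sum is required.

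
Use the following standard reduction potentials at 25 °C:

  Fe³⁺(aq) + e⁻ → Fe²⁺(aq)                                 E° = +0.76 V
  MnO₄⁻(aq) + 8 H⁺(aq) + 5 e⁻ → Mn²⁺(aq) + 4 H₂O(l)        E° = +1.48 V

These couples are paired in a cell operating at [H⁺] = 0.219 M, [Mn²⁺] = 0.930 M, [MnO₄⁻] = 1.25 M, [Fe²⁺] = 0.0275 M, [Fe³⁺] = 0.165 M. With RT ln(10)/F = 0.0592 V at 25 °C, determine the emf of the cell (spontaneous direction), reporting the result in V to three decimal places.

MnO₄⁻/Mn²⁺ is the cathode (higher E°), Fe³⁺/Fe²⁺ the anode: E°cell = +1.48 − (+0.76) = +0.72 V, n = 5.
Overall: MnO₄⁻(aq) + 8 H⁺(aq) + 5 Fe²⁺(aq) → Mn²⁺(aq) + 4 H₂O(l) + 5 Fe³⁺(aq)
Q = [Mn²⁺]·[Fe³⁺]^5 / ([MnO₄⁻]·[H⁺]^8·[Fe²⁺]^5); log Q = 9.039.
E = E° − (0.0592/n) log Q = +0.72 − (0.0592/5)(9.039) = +0.613 V.

+0.613 V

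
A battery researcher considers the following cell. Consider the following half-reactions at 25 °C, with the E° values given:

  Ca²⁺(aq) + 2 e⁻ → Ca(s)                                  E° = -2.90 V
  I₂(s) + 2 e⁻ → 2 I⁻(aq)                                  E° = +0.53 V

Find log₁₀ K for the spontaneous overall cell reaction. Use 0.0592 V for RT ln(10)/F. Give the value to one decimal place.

Cathode: I₂/I⁻; anode: Ca²⁺/Ca. E°cell = +3.43 V, n = 2.
log K = nE°cell / 0.0592 = (2)(+3.43) / 0.0592 = 115.9.

115.9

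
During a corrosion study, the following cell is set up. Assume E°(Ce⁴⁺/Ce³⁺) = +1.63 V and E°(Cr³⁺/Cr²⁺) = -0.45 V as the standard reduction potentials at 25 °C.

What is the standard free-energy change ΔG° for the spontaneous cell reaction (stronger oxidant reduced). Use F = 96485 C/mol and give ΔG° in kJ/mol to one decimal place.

-200.7 kJ/mol

Ce⁴⁺/Ce³⁺ (E° = +1.63 V) is the cathode; Cr³⁺/Cr²⁺ (E° = -0.45 V) is the anode, so E°cell = +2.08 V.
Balancing electrons gives n = 1 (lcm of 1 and 1).
ΔG° = −nFE° = −(1)(96485)(+2.08) = -200,689 J = -200.7 kJ/mol.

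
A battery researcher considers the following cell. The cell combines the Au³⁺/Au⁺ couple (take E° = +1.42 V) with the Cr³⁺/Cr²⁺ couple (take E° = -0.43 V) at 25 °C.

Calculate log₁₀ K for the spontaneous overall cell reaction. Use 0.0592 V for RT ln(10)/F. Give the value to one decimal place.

62.5

Cathode: Au³⁺/Au⁺; anode: Cr³⁺/Cr²⁺. E°cell = +1.85 V, n = 2.
log K = nE°cell / 0.0592 = (2)(+1.85) / 0.0592 = 62.5.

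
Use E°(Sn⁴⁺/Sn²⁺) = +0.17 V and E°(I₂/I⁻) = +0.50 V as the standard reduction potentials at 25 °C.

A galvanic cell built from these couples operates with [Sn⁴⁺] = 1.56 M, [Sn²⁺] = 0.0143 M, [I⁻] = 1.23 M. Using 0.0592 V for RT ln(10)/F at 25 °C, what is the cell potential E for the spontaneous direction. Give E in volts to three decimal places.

+0.264 V

I₂/I⁻ is the cathode (higher E°), Sn⁴⁺/Sn²⁺ the anode: E°cell = +0.50 − (+0.17) = +0.33 V, n = 2.
Overall: I₂(s) + Sn²⁺(aq) → 2 I⁻(aq) + Sn⁴⁺(aq)
Q = [I⁻]^2·[Sn⁴⁺] / ([Sn²⁺]); log Q = 2.218.
E = E° − (0.0592/n) log Q = +0.33 − (0.0592/2)(2.218) = +0.264 V.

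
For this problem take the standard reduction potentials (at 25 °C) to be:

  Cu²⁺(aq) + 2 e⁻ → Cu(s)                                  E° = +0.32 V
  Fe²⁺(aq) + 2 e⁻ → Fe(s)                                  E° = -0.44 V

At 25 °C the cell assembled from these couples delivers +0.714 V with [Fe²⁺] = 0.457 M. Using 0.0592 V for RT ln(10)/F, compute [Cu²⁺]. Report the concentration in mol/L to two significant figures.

0.013 M

Cu²⁺/Cu is the cathode, Fe²⁺/Fe the anode: E°cell = +0.76 V, n = 2.
Overall reaction: Cu²⁺(aq) + Fe(s) → Cu(s) + Fe²⁺(aq); Q = [Fe²⁺]^1/[Cu²⁺]^1.
From E = E° − (0.0592/n) log Q: log Q = (E° − E)·n/0.0592 = (+0.76 − (+0.714))·2/0.0592 = 1.5541.
So 1·log[Cu²⁺] = 1·log(0.457) − log Q = -0.3401 − (1.5541) = -1.8942; [Cu²⁺] = 10^(-1.8942) ≈ 0.013 M.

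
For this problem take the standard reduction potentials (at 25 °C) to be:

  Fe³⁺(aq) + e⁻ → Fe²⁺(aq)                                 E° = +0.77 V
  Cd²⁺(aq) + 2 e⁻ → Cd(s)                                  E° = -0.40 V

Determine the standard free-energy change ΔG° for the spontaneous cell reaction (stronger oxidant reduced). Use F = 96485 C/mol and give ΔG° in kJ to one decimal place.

Fe³⁺/Fe²⁺ (E° = +0.77 V) is the cathode; Cd²⁺/Cd (E° = -0.40 V) is the anode, so E°cell = +1.17 V.
Balancing electrons gives n = 2 (lcm of 1 and 2).
ΔG° = −nFE° = −(2)(96485)(+1.17) = -225,775 J = -225.8 kJ.

-225.8 kJ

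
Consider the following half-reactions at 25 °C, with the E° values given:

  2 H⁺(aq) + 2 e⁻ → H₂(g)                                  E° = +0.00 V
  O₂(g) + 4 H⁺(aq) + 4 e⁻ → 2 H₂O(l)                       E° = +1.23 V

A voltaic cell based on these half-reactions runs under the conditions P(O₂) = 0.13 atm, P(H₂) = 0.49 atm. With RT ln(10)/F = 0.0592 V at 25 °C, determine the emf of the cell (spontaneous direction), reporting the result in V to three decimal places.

+1.208 V

O₂/H₂O is the cathode (higher E°), H⁺/H₂ the anode: E°cell = +1.23 − (+0.00) = +1.23 V, n = 4.
Overall: O₂(g) + 2 H₂(g) → 2 H₂O(l)
Q = 1 / (P(O₂)·P(H₂)^2); log Q = 1.506.
E = E° − (0.0592/n) log Q = +1.23 − (0.0592/4)(1.506) = +1.208 V.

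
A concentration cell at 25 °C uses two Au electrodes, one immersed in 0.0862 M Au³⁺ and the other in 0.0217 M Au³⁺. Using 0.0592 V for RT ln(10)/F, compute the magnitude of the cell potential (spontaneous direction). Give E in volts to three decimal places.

+0.012 V

For a concentration cell E°cell = 0. The 0.0862 M side is the cathode (reduction is favoured where [Au³⁺] is higher).
With n = 3, E = −(0.0592/3) log([Au³⁺]ₐₙ/[Au³⁺]꜀ₐₜ) = −(0.0592/3) log(0.0217/0.0862) = −(0.0592/3)(-0.599) = +0.012 V.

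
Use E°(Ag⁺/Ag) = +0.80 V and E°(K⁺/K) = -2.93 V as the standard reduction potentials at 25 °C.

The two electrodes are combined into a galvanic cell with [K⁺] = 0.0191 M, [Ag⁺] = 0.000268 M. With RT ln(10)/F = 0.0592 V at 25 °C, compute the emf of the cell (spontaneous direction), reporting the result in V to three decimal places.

Ag⁺/Ag is the cathode (higher E°), K⁺/K the anode: E°cell = +0.80 − (-2.93) = +3.73 V, n = 1.
Overall: Ag⁺(aq) + K(s) → Ag(s) + K⁺(aq)
Q = [K⁺] / ([Ag⁺]); log Q = 1.853.
E = E° − (0.0592/n) log Q = +3.73 − (0.0592/1)(1.853) = +3.620 V.

+3.620 V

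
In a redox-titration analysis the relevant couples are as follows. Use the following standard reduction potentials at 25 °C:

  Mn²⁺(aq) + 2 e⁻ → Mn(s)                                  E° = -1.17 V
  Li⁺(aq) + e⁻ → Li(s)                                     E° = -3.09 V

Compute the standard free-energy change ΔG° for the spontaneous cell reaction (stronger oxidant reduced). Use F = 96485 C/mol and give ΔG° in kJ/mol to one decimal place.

Mn²⁺/Mn (E° = -1.17 V) is the cathode; Li⁺/Li (E° = -3.09 V) is the anode, so E°cell = +1.92 V.
Balancing electrons gives n = 2 (lcm of 2 and 1).
ΔG° = −nFE° = −(2)(96485)(+1.92) = -370,502 J = -370.5 kJ/mol.

-370.5 kJ/mol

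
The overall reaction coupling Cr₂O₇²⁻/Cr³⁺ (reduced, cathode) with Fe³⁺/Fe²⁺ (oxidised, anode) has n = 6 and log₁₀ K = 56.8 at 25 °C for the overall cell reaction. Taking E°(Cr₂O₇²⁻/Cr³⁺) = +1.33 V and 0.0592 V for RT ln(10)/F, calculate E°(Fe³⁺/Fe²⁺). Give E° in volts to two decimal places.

E°cell = (0.0592/n)·log K = (0.0592/6)(56.8) = +0.560 V.
Since Cr₂O₇²⁻/Cr³⁺ is the cathode and Fe³⁺/Fe²⁺ the anode, E°cell = E°(Cr₂O₇²⁻/Cr³⁺) − E°(Fe³⁺/Fe²⁺).
So E°(Fe³⁺/Fe²⁺) = E°(Cr₂O₇²⁻/Cr³⁺) − E°cell = (+1.33) − (+0.560) = +0.77 V.

+0.77 V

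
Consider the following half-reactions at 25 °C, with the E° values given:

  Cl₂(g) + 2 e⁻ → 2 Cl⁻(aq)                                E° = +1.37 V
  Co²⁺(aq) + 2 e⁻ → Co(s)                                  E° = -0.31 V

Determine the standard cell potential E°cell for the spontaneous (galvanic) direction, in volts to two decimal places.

The Cl₂/Cl⁻ couple has the higher reduction potential, so it is the cathode; Co²⁺/Co is oxidised at the anode.
E°cell = E°(cathode) − E°(anode) = (+1.37) − (-0.31) = +1.68 V.

+1.68 V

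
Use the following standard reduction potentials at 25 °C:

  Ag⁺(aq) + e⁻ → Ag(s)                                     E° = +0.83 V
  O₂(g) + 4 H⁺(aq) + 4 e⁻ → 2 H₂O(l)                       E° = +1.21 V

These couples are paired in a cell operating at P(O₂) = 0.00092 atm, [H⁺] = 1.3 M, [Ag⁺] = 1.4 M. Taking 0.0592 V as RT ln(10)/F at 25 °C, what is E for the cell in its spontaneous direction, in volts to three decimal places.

O₂/H₂O is the cathode (higher E°), Ag⁺/Ag the anode: E°cell = +1.21 − (+0.83) = +0.38 V, n = 4.
Overall: O₂(g) + 4 H⁺(aq) + 4 Ag(s) → 2 H₂O(l) + 4 Ag⁺(aq)
Q = [Ag⁺]^4 / (P(O₂)·[H⁺]^4); log Q = 3.165.
E = E° − (0.0592/n) log Q = +0.38 − (0.0592/4)(3.165) = +0.333 V.

+0.333 V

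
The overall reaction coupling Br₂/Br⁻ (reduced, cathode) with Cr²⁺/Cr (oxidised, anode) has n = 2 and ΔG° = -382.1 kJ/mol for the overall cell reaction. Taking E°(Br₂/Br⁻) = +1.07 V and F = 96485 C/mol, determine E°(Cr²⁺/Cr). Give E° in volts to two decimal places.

-0.91 V

E°cell = −ΔG°/(nF) = −(-382.1×10³)/((2)(96485)) = +1.980 V.
Since Br₂/Br⁻ is the cathode and Cr²⁺/Cr the anode, E°cell = E°(Br₂/Br⁻) − E°(Cr²⁺/Cr).
So E°(Cr²⁺/Cr) = E°(Br₂/Br⁻) − E°cell = (+1.07) − (+1.980) = -0.91 V.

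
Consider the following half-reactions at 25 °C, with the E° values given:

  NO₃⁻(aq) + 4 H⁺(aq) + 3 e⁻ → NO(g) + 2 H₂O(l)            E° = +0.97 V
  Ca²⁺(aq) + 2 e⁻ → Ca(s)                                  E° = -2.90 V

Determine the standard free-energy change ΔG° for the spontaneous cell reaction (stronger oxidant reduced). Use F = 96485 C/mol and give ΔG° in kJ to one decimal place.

-2240.4 kJ

NO₃⁻/NO (E° = +0.97 V) is the cathode; Ca²⁺/Ca (E° = -2.90 V) is the anode, so E°cell = +3.87 V.
Balancing electrons gives n = 6 (lcm of 3 and 2).
ΔG° = −nFE° = −(6)(96485)(+3.87) = -2,240,382 J = -2240.4 kJ.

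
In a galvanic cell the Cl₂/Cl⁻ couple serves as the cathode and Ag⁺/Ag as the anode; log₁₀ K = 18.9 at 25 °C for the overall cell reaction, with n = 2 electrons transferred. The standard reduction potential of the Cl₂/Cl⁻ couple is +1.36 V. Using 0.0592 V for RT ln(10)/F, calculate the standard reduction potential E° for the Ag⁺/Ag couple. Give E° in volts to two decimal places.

E°cell = (0.0592/n)·log K = (0.0592/2)(18.9) = +0.559 V.
Since Cl₂/Cl⁻ is the cathode and Ag⁺/Ag the anode, E°cell = E°(Cl₂/Cl⁻) − E°(Ag⁺/Ag).
So E°(Ag⁺/Ag) = E°(Cl₂/Cl⁻) − E°cell = (+1.36) − (+0.559) = +0.80 V.

+0.80 V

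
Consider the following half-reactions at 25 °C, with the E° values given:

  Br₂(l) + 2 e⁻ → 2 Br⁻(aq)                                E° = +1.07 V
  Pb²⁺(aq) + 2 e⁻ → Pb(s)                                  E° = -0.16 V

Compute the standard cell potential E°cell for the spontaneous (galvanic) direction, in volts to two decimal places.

+1.23 V

The Br₂/Br⁻ couple has the higher reduction potential, so it is the cathode; Pb²⁺/Pb is oxidised at the anode.
E°cell = E°(cathode) − E°(anode) = (+1.07) − (-0.16) = +1.23 V.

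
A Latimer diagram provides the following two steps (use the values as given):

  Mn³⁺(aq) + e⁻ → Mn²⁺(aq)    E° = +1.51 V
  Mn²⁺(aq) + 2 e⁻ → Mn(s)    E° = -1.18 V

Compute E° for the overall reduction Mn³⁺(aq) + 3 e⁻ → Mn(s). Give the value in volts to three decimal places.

Adding the free-energy changes (−nFE°) of the two steps gives −n₃FE°₃ = −n₁FE°₁ − n₂FE°₂.
E°₃ = (1×+1.51 + 2×-1.18) / 3 = (-0.850) / 3 = -0.283 V.

-0.283 V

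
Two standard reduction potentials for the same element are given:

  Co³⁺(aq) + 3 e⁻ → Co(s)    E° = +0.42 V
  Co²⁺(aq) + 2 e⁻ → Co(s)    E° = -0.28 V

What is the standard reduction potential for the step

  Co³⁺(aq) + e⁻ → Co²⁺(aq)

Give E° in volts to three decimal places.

Sequential free energies add, so n₃E°₃ = n₁E°₁ + n₂E°₂.
With n₃ = 3, and the known step contributing 2×(-0.28) V, the unknown satisfies 1·E° = 3×(+0.42) − 2×(-0.28) = +1.820.
E° = +1.820 / 1 = +1.820 V.

+1.820 V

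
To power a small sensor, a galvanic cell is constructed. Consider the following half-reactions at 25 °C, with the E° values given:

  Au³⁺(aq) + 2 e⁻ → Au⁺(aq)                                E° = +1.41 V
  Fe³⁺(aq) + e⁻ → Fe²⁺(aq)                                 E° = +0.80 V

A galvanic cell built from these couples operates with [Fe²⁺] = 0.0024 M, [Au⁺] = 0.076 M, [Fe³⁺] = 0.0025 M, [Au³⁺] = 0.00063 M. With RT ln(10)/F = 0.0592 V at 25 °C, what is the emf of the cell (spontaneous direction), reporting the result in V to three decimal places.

Au³⁺/Au⁺ is the cathode (higher E°), Fe³⁺/Fe²⁺ the anode: E°cell = +1.41 − (+0.80) = +0.61 V, n = 2.
Overall: Au³⁺(aq) + 2 Fe²⁺(aq) → Au⁺(aq) + 2 Fe³⁺(aq)
Q = [Au⁺]·[Fe³⁺]^2 / ([Au³⁺]·[Fe²⁺]^2); log Q = 2.117.
E = E° − (0.0592/n) log Q = +0.61 − (0.0592/2)(2.117) = +0.547 V.

+0.547 V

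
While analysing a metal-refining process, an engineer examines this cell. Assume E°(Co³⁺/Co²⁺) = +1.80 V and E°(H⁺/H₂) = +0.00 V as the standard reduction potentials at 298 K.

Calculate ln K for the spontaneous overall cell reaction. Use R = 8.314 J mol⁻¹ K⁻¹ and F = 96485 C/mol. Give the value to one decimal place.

Cathode: Co³⁺/Co²⁺; anode: H⁺/H₂. E°cell = (+1.80) − (+0.00) = +1.80 V, with n = 2.
ΔG° = −nFE° = −RT ln K, so ln K = nFE°/(RT) = (2)(96485)(+1.80) / ((8.314)(298)) = 140.196.

140.2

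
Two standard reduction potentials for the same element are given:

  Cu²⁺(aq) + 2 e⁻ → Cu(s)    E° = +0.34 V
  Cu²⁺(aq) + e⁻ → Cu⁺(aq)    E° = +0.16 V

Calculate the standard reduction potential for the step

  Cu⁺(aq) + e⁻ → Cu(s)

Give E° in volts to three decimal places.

+0.520 V

Sequential free energies add, so n₃E°₃ = n₁E°₁ + n₂E°₂.
With n₃ = 2, and the known step contributing 1×(+0.16) V, the unknown satisfies 1·E° = 2×(+0.34) − 1×(+0.16) = +0.520.
E° = +0.520 / 1 = +0.520 V.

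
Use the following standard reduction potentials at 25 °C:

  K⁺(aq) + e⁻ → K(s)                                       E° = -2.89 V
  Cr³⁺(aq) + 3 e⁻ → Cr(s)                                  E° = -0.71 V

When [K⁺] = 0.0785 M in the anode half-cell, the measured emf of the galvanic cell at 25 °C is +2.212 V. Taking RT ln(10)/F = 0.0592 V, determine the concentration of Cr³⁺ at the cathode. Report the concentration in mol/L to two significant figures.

Cr³⁺/Cr is the cathode, K⁺/K the anode: E°cell = +2.18 V, n = 3.
Overall reaction: Cr³⁺(aq) + 3 K(s) → Cr(s) + 3 K⁺(aq); Q = [K⁺]^3/[Cr³⁺]^1.
From E = E° − (0.0592/n) log Q: log Q = (E° − E)·n/0.0592 = (+2.18 − (+2.212))·3/0.0592 = -1.6216.
So 1·log[Cr³⁺] = 3·log(0.0785) − log Q = -3.3154 − (-1.6216) = -1.6938; [Cr³⁺] = 10^(-1.6938) ≈ 0.020 M.

0.020 M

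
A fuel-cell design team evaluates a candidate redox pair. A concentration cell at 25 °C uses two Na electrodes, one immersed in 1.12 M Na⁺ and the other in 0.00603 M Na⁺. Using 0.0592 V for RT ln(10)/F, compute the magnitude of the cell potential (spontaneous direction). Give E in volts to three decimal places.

+0.134 V

For a concentration cell E°cell = 0. The 1.12 M side is the cathode (reduction is favoured where [Na⁺] is higher).
With n = 1, E = −(0.0592/1) log([Na⁺]ₐₙ/[Na⁺]꜀ₐₜ) = −(0.0592/1) log(0.00603/1.12) = −(0.0592/1)(-2.269) = +0.134 V.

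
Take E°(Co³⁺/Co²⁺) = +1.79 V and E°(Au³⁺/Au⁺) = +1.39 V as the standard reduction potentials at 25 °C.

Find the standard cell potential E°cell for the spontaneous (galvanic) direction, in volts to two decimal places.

+0.40 V

The Co³⁺/Co²⁺ couple has the higher reduction potential, so it is the cathode; Au³⁺/Au⁺ is oxidised at the anode.
E°cell = E°(cathode) − E°(anode) = (+1.79) − (+1.39) = +0.40 V.
Since E°cell > 0, the reaction is spontaneous under standard conditions.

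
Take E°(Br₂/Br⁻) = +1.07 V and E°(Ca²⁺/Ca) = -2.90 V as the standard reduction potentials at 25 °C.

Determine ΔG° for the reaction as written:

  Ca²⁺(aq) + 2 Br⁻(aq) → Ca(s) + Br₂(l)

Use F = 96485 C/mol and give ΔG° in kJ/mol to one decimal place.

+766.1 kJ/mol

As written, Ca²⁺/Ca is reduced (cathode) and Br₂/Br⁻ is oxidised (anode), so E°cell = (-2.90) − (+1.07) = -3.97 V.
Balancing electrons gives n = 2.
ΔG° = −nFE° = −(2)(96485)(-3.97) = 766,091 J = +766.1 kJ/mol.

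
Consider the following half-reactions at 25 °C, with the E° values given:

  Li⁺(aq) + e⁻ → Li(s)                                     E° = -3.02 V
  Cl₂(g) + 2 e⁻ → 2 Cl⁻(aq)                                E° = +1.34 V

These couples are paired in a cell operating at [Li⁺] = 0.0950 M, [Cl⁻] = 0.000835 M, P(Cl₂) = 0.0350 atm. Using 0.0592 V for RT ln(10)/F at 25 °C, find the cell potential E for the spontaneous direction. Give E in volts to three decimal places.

+4.560 V

Cl₂/Cl⁻ is the cathode (higher E°), Li⁺/Li the anode: E°cell = +1.34 − (-3.02) = +4.36 V, n = 2.
Overall: Cl₂(g) + 2 Li(s) → 2 Cl⁻(aq) + 2 Li⁺(aq)
Q = [Cl⁻]^2·[Li⁺]^2 / (P(Cl₂)); log Q = -6.745.
E = E° − (0.0592/n) log Q = +4.36 − (0.0592/2)(-6.745) = +4.560 V.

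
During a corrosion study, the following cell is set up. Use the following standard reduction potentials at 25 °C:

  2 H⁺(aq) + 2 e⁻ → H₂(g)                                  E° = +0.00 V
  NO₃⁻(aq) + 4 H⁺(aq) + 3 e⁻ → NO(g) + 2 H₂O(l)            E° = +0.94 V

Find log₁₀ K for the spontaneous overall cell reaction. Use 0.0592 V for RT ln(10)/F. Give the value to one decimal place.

95.3

Cathode: NO₃⁻/NO; anode: H⁺/H₂. E°cell = +0.94 V, n = 6.
log K = nE°cell / 0.0592 = (6)(+0.94) / 0.0592 = 95.3.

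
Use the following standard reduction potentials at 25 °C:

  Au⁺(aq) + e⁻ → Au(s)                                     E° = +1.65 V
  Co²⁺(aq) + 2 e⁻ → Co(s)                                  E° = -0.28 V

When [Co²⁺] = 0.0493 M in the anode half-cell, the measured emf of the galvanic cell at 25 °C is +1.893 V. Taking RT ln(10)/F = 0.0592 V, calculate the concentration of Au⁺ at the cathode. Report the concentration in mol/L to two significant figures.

0.053 M

Au⁺/Au is the cathode, Co²⁺/Co the anode: E°cell = +1.93 V, n = 2.
Overall reaction: 2 Au⁺(aq) + Co(s) → 2 Au(s) + Co²⁺(aq); Q = [Co²⁺]^1/[Au⁺]^2.
From E = E° − (0.0592/n) log Q: log Q = (E° − E)·n/0.0592 = (+1.93 − (+1.893))·2/0.0592 = 1.2500.
So 2·log[Au⁺] = 1·log(0.0493) − log Q = -1.3072 − (1.2500) = -2.5572; log[Au⁺] = -2.5572 / 2 = -1.2786; [Au⁺] = 10^(-1.2786) ≈ 0.053 M.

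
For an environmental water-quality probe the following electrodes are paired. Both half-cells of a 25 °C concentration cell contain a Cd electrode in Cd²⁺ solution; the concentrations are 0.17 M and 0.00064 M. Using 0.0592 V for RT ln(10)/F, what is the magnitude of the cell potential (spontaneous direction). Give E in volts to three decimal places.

For a concentration cell E°cell = 0. The 0.17 M side is the cathode (reduction is favoured where [Cd²⁺] is higher).
With n = 2, E = −(0.0592/2) log([Cd²⁺]ₐₙ/[Cd²⁺]꜀ₐₜ) = −(0.0592/2) log(0.00064/0.17) = −(0.0592/2)(-2.424) = +0.072 V.

+0.072 V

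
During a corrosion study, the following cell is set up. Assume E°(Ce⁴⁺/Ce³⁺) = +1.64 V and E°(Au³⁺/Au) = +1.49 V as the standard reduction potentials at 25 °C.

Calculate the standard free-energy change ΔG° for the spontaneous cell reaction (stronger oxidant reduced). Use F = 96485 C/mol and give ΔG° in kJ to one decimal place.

Ce⁴⁺/Ce³⁺ (E° = +1.64 V) is the cathode; Au³⁺/Au (E° = +1.49 V) is the anode, so E°cell = +0.15 V.
Balancing electrons gives n = 3 (lcm of 1 and 3).
ΔG° = −nFE° = −(3)(96485)(+0.15) = -43,418 J = -43.4 kJ.

-43.4 kJ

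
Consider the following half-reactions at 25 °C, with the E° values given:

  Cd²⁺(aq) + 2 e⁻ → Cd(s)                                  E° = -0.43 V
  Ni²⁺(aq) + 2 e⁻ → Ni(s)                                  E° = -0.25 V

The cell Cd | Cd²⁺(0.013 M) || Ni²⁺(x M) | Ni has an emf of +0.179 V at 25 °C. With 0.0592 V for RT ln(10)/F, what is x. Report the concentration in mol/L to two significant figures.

0.012 M

Ni²⁺/Ni is the cathode, Cd²⁺/Cd the anode: E°cell = +0.18 V, n = 2.
Overall reaction: Ni²⁺(aq) + Cd(s) → Ni(s) + Cd²⁺(aq); Q = [Cd²⁺]^1/[Ni²⁺]^1.
From E = E° − (0.0592/n) log Q: log Q = (E° − E)·n/0.0592 = (+0.18 − (+0.179))·2/0.0592 = 0.0338.
So 1·log[Ni²⁺] = 1·log(0.013) − log Q = -1.8861 − (0.0338) = -1.9199; [Ni²⁺] = 10^(-1.9199) ≈ 0.012 M.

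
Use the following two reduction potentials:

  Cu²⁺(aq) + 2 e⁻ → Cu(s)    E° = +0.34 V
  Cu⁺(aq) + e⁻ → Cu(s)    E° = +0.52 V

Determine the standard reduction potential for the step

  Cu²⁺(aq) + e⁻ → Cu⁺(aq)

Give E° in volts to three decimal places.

+0.160 V

Sequential free energies add, so n₃E°₃ = n₁E°₁ + n₂E°₂.
With n₃ = 2, and the known step contributing 1×(+0.52) V, the unknown satisfies 1·E° = 2×(+0.34) − 1×(+0.52) = +0.160.
E° = +0.160 / 1 = +0.160 V.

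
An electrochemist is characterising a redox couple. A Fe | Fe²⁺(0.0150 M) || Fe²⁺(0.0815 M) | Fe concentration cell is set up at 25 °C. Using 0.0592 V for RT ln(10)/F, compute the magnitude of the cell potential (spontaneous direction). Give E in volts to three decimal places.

For a concentration cell E°cell = 0. The 0.0815 M side is the cathode (reduction is favoured where [Fe²⁺] is higher).
With n = 2, E = −(0.0592/2) log([Fe²⁺]ₐₙ/[Fe²⁺]꜀ₐₜ) = −(0.0592/2) log(0.015/0.0815) = −(0.0592/2)(-0.735) = +0.022 V.

+0.022 V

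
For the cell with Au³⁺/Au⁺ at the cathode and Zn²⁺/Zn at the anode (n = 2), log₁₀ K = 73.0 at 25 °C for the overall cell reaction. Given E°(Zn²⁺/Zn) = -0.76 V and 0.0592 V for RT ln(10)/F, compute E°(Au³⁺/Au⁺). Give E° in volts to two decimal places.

E°cell = (0.0592/n)·log K = (0.0592/2)(73.0) = +2.161 V.
Since Au³⁺/Au⁺ is the cathode and Zn²⁺/Zn the anode, E°cell = E°(Au³⁺/Au⁺) − E°(Zn²⁺/Zn).
So E°(Au³⁺/Au⁺) = E°cell + E°(Zn²⁺/Zn) = +2.161 + (-0.76) = +1.40 V.

+1.40 V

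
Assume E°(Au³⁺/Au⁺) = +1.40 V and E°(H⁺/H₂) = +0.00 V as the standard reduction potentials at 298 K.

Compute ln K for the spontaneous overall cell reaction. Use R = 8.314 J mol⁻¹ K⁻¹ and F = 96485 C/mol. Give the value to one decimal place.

Cathode: Au³⁺/Au⁺; anode: H⁺/H₂. E°cell = (+1.40) − (+0.00) = +1.40 V, with n = 2.
ΔG° = −nFE° = −RT ln K, so ln K = nFE°/(RT) = (2)(96485)(+1.40) / ((8.314)(298)) = 109.041.

109.0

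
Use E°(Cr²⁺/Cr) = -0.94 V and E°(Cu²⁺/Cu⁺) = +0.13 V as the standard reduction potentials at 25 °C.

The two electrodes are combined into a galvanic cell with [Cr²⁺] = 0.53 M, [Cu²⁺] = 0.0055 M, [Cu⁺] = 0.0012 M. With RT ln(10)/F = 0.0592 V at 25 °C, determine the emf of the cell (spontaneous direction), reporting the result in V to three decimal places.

+1.117 V

Cu²⁺/Cu⁺ is the cathode (higher E°), Cr²⁺/Cr the anode: E°cell = +0.13 − (-0.94) = +1.07 V, n = 2.
Overall: 2 Cu²⁺(aq) + Cr(s) → 2 Cu⁺(aq) + Cr²⁺(aq)
Q = [Cu⁺]^2·[Cr²⁺] / ([Cu²⁺]^2); log Q = -1.598.
E = E° − (0.0592/n) log Q = +1.07 − (0.0592/2)(-1.598) = +1.117 V.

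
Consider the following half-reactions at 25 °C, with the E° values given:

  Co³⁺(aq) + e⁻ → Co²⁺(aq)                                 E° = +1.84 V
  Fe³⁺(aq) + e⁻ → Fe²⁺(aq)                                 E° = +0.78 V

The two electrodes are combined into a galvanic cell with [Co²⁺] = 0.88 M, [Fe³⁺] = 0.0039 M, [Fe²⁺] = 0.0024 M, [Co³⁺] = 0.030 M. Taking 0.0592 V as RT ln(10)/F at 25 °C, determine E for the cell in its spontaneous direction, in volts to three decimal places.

+0.961 V

Co³⁺/Co²⁺ is the cathode (higher E°), Fe³⁺/Fe²⁺ the anode: E°cell = +1.84 − (+0.78) = +1.06 V, n = 1.
Overall: Co³⁺(aq) + Fe²⁺(aq) → Co²⁺(aq) + Fe³⁺(aq)
Q = [Co²⁺]·[Fe³⁺] / ([Co³⁺]·[Fe²⁺]); log Q = 1.678.
E = E° − (0.0592/n) log Q = +1.06 − (0.0592/1)(1.678) = +0.961 V.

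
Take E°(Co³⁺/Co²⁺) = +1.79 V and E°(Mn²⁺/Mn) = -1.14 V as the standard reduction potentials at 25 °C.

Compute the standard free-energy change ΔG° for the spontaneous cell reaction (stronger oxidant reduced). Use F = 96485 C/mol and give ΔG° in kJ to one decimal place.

Co³⁺/Co²⁺ (E° = +1.79 V) is the cathode; Mn²⁺/Mn (E° = -1.14 V) is the anode, so E°cell = +2.93 V.
Balancing electrons gives n = 2 (lcm of 1 and 2).
ΔG° = −nFE° = −(2)(96485)(+2.93) = -565,402 J = -565.4 kJ.

-565.4 kJ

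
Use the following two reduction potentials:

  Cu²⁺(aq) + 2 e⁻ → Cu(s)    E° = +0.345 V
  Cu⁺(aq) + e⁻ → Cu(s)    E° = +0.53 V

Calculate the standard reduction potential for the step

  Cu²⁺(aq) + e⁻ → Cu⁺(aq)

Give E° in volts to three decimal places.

+0.160 V

Sequential free energies add, so n₃E°₃ = n₁E°₁ + n₂E°₂.
With n₃ = 2, and the known step contributing 1×(+0.53) V, the unknown satisfies 1·E° = 2×(+0.345) − 1×(+0.53) = +0.160.
E° = +0.160 / 1 = +0.160 V.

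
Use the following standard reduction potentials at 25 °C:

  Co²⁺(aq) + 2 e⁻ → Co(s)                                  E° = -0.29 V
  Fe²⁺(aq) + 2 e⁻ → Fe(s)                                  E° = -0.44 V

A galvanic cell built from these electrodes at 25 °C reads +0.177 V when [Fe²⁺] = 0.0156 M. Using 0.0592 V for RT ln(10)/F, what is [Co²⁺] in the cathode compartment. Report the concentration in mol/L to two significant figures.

0.13 M

Co²⁺/Co is the cathode, Fe²⁺/Fe the anode: E°cell = +0.15 V, n = 2.
Overall reaction: Co²⁺(aq) + Fe(s) → Co(s) + Fe²⁺(aq); Q = [Fe²⁺]^1/[Co²⁺]^1.
From E = E° − (0.0592/n) log Q: log Q = (E° − E)·n/0.0592 = (+0.15 − (+0.177))·2/0.0592 = -0.9122.
So 1·log[Co²⁺] = 1·log(0.0156) − log Q = -1.8069 − (-0.9122) = -0.8947; [Co²⁺] = 10^(-0.8947) ≈ 0.13 M.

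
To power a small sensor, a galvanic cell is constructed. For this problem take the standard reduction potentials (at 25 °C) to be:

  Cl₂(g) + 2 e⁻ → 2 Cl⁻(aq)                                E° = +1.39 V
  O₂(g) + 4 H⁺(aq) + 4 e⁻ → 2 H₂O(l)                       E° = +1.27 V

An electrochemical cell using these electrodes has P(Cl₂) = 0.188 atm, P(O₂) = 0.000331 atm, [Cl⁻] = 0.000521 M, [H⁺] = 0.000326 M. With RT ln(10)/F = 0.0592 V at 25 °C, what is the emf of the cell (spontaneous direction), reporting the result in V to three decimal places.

Cl₂/Cl⁻ is the cathode (higher E°), O₂/H₂O the anode: E°cell = +1.39 − (+1.27) = +0.12 V, n = 4.
Overall: 2 Cl₂(g) + 2 H₂O(l) → 4 Cl⁻(aq) + O₂(g) + 4 H⁺(aq)
Q = [Cl⁻]^4·P(O₂)·[H⁺]^4 / (P(Cl₂)^2); log Q = -29.108.
E = E° − (0.0592/n) log Q = +0.12 − (0.0592/4)(-29.108) = +0.551 V.

+0.551 V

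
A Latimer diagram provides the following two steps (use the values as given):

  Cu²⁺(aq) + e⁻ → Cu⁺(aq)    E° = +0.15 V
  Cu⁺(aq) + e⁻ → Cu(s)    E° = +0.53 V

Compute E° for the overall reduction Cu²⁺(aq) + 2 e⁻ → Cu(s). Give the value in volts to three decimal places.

+0.340 V

Adding the free-energy changes (−nFE°) of the two steps gives −n₃FE°₃ = −n₁FE°₁ − n₂FE°₂.
E°₃ = (1×+0.15 + 1×+0.53) / 2 = (+0.680) / 2 = +0.340 V.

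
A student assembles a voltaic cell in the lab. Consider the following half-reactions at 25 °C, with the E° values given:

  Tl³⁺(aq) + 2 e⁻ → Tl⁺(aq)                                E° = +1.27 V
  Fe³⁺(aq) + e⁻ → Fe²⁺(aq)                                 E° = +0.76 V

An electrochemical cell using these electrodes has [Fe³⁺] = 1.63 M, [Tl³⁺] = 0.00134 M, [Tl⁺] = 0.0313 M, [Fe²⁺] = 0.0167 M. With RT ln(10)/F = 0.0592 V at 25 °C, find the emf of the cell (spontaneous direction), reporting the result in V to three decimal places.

+0.352 V

Tl³⁺/Tl⁺ is the cathode (higher E°), Fe³⁺/Fe²⁺ the anode: E°cell = +1.27 − (+0.76) = +0.51 V, n = 2.
Overall: Tl³⁺(aq) + 2 Fe²⁺(aq) → Tl⁺(aq) + 2 Fe³⁺(aq)
Q = [Tl⁺]·[Fe³⁺]^2 / ([Tl³⁺]·[Fe²⁺]^2); log Q = 5.347.
E = E° − (0.0592/n) log Q = +0.51 − (0.0592/2)(5.347) = +0.352 V.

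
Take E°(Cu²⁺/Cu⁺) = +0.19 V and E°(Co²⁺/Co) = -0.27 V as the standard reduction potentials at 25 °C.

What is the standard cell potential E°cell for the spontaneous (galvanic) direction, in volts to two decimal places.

The Cu²⁺/Cu⁺ couple has the higher reduction potential, so it is the cathode; Co²⁺/Co is oxidised at the anode.
E°cell = E°(cathode) − E°(anode) = (+0.19) − (-0.27) = +0.46 V.
Since E°cell > 0, the reaction is spontaneous under standard conditions.

+0.46 V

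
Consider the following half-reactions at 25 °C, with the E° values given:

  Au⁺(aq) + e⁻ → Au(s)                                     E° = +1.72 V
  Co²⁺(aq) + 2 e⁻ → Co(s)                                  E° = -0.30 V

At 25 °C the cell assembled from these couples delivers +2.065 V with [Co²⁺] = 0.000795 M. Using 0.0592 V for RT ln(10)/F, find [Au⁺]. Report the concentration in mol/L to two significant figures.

0.16 M

Au⁺/Au is the cathode, Co²⁺/Co the anode: E°cell = +2.02 V, n = 2.
Overall reaction: 2 Au⁺(aq) + Co(s) → 2 Au(s) + Co²⁺(aq); Q = [Co²⁺]^1/[Au⁺]^2.
From E = E° − (0.0592/n) log Q: log Q = (E° − E)·n/0.0592 = (+2.02 − (+2.065))·2/0.0592 = -1.5203.
So 2·log[Au⁺] = 1·log(0.000795) − log Q = -3.0996 − (-1.5203) = -1.5793; log[Au⁺] = -1.5793 / 2 = -0.7896; [Au⁺] = 10^(-0.7896) ≈ 0.16 M.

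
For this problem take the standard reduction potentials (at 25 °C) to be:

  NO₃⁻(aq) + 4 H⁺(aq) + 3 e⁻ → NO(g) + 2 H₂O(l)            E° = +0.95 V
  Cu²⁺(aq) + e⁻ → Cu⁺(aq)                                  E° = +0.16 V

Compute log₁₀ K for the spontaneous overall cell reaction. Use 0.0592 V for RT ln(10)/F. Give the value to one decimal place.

40.0

Cathode: NO₃⁻/NO; anode: Cu²⁺/Cu⁺. E°cell = +0.79 V, n = 3.
log K = nE°cell / 0.0592 = (3)(+0.79) / 0.0592 = 40.0.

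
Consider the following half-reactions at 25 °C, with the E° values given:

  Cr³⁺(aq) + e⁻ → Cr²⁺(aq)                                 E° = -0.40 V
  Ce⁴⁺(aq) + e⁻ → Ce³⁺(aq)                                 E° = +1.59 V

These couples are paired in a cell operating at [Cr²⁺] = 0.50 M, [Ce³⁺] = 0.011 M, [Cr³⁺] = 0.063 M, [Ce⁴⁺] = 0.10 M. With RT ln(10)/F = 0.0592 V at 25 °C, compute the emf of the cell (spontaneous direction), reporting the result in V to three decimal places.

+2.100 V

Ce⁴⁺/Ce³⁺ is the cathode (higher E°), Cr³⁺/Cr²⁺ the anode: E°cell = +1.59 − (-0.40) = +1.99 V, n = 1.
Overall: Ce⁴⁺(aq) + Cr²⁺(aq) → Ce³⁺(aq) + Cr³⁺(aq)
Q = [Ce³⁺]·[Cr³⁺] / ([Ce⁴⁺]·[Cr²⁺]); log Q = -1.858.
E = E° − (0.0592/n) log Q = +1.99 − (0.0592/1)(-1.858) = +2.100 V.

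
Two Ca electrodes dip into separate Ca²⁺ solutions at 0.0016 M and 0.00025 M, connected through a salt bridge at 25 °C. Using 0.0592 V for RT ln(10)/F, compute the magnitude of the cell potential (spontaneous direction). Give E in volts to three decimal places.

For a concentration cell E°cell = 0. The 0.0016 M side is the cathode (reduction is favoured where [Ca²⁺] is higher).
With n = 2, E = −(0.0592/2) log([Ca²⁺]ₐₙ/[Ca²⁺]꜀ₐₜ) = −(0.0592/2) log(0.00025/0.0016) = −(0.0592/2)(-0.806) = +0.024 V.

+0.024 V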